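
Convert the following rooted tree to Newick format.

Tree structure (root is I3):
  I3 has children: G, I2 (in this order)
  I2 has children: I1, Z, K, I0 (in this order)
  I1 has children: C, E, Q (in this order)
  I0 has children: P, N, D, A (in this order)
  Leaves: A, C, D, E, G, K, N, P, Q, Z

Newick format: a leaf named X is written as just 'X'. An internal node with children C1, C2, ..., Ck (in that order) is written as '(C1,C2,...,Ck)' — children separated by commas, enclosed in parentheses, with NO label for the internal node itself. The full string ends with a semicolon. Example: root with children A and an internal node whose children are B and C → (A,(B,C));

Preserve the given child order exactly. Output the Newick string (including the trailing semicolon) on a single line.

internal I3 with children ['G', 'I2']
  leaf 'G' → 'G'
  internal I2 with children ['I1', 'Z', 'K', 'I0']
    internal I1 with children ['C', 'E', 'Q']
      leaf 'C' → 'C'
      leaf 'E' → 'E'
      leaf 'Q' → 'Q'
    → '(C,E,Q)'
    leaf 'Z' → 'Z'
    leaf 'K' → 'K'
    internal I0 with children ['P', 'N', 'D', 'A']
      leaf 'P' → 'P'
      leaf 'N' → 'N'
      leaf 'D' → 'D'
      leaf 'A' → 'A'
    → '(P,N,D,A)'
  → '((C,E,Q),Z,K,(P,N,D,A))'
→ '(G,((C,E,Q),Z,K,(P,N,D,A)))'
Final: (G,((C,E,Q),Z,K,(P,N,D,A)));

Answer: (G,((C,E,Q),Z,K,(P,N,D,A)));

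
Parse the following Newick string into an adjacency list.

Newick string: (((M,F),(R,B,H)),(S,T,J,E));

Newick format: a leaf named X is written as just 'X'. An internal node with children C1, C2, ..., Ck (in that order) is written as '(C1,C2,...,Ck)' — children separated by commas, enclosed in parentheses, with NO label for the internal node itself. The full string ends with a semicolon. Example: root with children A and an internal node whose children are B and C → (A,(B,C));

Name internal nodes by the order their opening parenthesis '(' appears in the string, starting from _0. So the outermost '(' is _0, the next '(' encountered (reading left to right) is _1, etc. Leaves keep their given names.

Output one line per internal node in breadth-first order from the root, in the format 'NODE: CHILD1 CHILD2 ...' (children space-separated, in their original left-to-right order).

Answer: _0: _1 _4
_1: _2 _3
_4: S T J E
_2: M F
_3: R B H

Derivation:
Input: (((M,F),(R,B,H)),(S,T,J,E));
Scanning left-to-right, naming '(' by encounter order:
  pos 0: '(' -> open internal node _0 (depth 1)
  pos 1: '(' -> open internal node _1 (depth 2)
  pos 2: '(' -> open internal node _2 (depth 3)
  pos 6: ')' -> close internal node _2 (now at depth 2)
  pos 8: '(' -> open internal node _3 (depth 3)
  pos 14: ')' -> close internal node _3 (now at depth 2)
  pos 15: ')' -> close internal node _1 (now at depth 1)
  pos 17: '(' -> open internal node _4 (depth 2)
  pos 25: ')' -> close internal node _4 (now at depth 1)
  pos 26: ')' -> close internal node _0 (now at depth 0)
Total internal nodes: 5
BFS adjacency from root:
  _0: _1 _4
  _1: _2 _3
  _4: S T J E
  _2: M F
  _3: R B H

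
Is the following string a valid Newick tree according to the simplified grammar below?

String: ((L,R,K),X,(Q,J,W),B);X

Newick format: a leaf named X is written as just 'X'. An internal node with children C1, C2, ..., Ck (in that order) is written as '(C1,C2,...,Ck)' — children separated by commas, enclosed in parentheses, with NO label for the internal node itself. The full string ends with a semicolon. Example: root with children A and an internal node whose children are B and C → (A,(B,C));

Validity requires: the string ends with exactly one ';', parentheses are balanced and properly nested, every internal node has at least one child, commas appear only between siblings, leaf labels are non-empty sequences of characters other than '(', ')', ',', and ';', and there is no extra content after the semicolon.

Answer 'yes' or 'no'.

Answer: no

Derivation:
Input: ((L,R,K),X,(Q,J,W),B);X
Paren balance: 3 '(' vs 3 ')' OK
Ends with single ';': False
Full parse: FAILS (must end with ;)
Valid: False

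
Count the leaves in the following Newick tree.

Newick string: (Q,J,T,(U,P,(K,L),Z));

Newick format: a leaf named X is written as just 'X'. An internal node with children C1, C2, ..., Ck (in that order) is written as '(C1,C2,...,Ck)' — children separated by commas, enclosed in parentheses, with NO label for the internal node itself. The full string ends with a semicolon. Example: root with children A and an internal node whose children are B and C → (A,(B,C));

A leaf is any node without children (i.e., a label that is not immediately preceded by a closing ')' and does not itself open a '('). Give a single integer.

Answer: 8

Derivation:
Newick: (Q,J,T,(U,P,(K,L),Z));
Scan left-to-right; a leaf is any maximal label run not followed by '(':
  pos 1: leaf 'Q' → count = 1
  pos 3: leaf 'J' → count = 2
  pos 5: leaf 'T' → count = 3
  pos 8: leaf 'U' → count = 4
  pos 10: leaf 'P' → count = 5
  pos 13: leaf 'K' → count = 6
  pos 15: leaf 'L' → count = 7
  pos 18: leaf 'Z' → count = 8
Total leaves: 8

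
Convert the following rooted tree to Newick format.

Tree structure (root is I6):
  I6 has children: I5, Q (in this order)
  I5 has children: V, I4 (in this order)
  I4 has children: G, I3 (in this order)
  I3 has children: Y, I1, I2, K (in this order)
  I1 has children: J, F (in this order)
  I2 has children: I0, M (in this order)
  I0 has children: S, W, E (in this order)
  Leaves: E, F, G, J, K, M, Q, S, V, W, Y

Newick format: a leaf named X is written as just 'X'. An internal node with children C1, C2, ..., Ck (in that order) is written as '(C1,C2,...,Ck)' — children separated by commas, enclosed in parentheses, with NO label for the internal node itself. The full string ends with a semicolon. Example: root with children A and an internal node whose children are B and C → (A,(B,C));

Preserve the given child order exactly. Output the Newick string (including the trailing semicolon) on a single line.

Answer: ((V,(G,(Y,(J,F),((S,W,E),M),K))),Q);

Derivation:
internal I6 with children ['I5', 'Q']
  internal I5 with children ['V', 'I4']
    leaf 'V' → 'V'
    internal I4 with children ['G', 'I3']
      leaf 'G' → 'G'
      internal I3 with children ['Y', 'I1', 'I2', 'K']
        leaf 'Y' → 'Y'
        internal I1 with children ['J', 'F']
          leaf 'J' → 'J'
          leaf 'F' → 'F'
        → '(J,F)'
        internal I2 with children ['I0', 'M']
          internal I0 with children ['S', 'W', 'E']
            leaf 'S' → 'S'
            leaf 'W' → 'W'
            leaf 'E' → 'E'
          → '(S,W,E)'
          leaf 'M' → 'M'
        → '((S,W,E),M)'
        leaf 'K' → 'K'
      → '(Y,(J,F),((S,W,E),M),K)'
    → '(G,(Y,(J,F),((S,W,E),M),K))'
  → '(V,(G,(Y,(J,F),((S,W,E),M),K)))'
  leaf 'Q' → 'Q'
→ '((V,(G,(Y,(J,F),((S,W,E),M),K))),Q)'
Final: ((V,(G,(Y,(J,F),((S,W,E),M),K))),Q);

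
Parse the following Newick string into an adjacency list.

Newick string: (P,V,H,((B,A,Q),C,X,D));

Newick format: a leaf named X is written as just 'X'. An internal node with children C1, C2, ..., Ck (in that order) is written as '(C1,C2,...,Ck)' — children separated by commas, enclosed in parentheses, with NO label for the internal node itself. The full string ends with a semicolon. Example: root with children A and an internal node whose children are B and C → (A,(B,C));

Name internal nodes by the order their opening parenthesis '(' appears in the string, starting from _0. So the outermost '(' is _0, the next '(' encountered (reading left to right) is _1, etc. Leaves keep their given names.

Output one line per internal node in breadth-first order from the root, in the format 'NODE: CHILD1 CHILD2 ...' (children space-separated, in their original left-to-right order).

Answer: _0: P V H _1
_1: _2 C X D
_2: B A Q

Derivation:
Input: (P,V,H,((B,A,Q),C,X,D));
Scanning left-to-right, naming '(' by encounter order:
  pos 0: '(' -> open internal node _0 (depth 1)
  pos 7: '(' -> open internal node _1 (depth 2)
  pos 8: '(' -> open internal node _2 (depth 3)
  pos 14: ')' -> close internal node _2 (now at depth 2)
  pos 21: ')' -> close internal node _1 (now at depth 1)
  pos 22: ')' -> close internal node _0 (now at depth 0)
Total internal nodes: 3
BFS adjacency from root:
  _0: P V H _1
  _1: _2 C X D
  _2: B A Q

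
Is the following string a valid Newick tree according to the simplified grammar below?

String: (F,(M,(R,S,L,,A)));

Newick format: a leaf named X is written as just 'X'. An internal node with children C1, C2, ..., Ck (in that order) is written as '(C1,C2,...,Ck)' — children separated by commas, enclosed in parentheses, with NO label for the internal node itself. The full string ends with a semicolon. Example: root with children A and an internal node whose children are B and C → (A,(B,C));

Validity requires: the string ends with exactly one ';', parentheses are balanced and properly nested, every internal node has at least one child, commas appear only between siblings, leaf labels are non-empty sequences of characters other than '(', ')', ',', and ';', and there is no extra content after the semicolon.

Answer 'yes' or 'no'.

Input: (F,(M,(R,S,L,,A)));
Paren balance: 3 '(' vs 3 ')' OK
Ends with single ';': True
Full parse: FAILS (empty leaf label at pos 13)
Valid: False

Answer: no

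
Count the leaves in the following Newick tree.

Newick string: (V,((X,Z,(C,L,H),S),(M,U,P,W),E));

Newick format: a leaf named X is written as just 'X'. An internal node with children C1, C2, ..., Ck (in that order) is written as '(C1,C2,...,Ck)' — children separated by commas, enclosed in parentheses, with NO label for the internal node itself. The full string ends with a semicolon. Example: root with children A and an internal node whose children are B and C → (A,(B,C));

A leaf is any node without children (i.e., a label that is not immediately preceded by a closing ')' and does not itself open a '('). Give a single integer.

Newick: (V,((X,Z,(C,L,H),S),(M,U,P,W),E));
Scan left-to-right; a leaf is any maximal label run not followed by '(':
  pos 1: leaf 'V' → count = 1
  pos 5: leaf 'X' → count = 2
  pos 7: leaf 'Z' → count = 3
  pos 10: leaf 'C' → count = 4
  pos 12: leaf 'L' → count = 5
  pos 14: leaf 'H' → count = 6
  pos 17: leaf 'S' → count = 7
  pos 21: leaf 'M' → count = 8
  pos 23: leaf 'U' → count = 9
  pos 25: leaf 'P' → count = 10
  pos 27: leaf 'W' → count = 11
  pos 30: leaf 'E' → count = 12
Total leaves: 12

Answer: 12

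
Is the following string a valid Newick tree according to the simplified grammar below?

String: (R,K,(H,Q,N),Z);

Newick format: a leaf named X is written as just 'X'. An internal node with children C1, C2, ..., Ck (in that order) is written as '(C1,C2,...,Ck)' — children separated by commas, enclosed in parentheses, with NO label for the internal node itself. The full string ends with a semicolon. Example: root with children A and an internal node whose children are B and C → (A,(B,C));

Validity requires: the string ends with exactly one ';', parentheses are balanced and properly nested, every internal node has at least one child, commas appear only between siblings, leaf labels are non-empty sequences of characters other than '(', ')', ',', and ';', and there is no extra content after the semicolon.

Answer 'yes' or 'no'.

Answer: yes

Derivation:
Input: (R,K,(H,Q,N),Z);
Paren balance: 2 '(' vs 2 ')' OK
Ends with single ';': True
Full parse: OK
Valid: True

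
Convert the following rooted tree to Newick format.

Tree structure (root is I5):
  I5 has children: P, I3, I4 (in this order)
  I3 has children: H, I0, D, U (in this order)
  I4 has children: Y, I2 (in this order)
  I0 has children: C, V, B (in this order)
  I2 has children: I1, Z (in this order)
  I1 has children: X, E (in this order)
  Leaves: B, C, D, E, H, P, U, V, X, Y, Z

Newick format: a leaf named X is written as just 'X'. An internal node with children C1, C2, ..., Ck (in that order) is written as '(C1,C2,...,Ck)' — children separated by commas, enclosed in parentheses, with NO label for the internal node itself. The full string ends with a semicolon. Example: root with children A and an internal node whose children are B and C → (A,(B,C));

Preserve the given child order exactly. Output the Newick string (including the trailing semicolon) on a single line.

Answer: (P,(H,(C,V,B),D,U),(Y,((X,E),Z)));

Derivation:
internal I5 with children ['P', 'I3', 'I4']
  leaf 'P' → 'P'
  internal I3 with children ['H', 'I0', 'D', 'U']
    leaf 'H' → 'H'
    internal I0 with children ['C', 'V', 'B']
      leaf 'C' → 'C'
      leaf 'V' → 'V'
      leaf 'B' → 'B'
    → '(C,V,B)'
    leaf 'D' → 'D'
    leaf 'U' → 'U'
  → '(H,(C,V,B),D,U)'
  internal I4 with children ['Y', 'I2']
    leaf 'Y' → 'Y'
    internal I2 with children ['I1', 'Z']
      internal I1 with children ['X', 'E']
        leaf 'X' → 'X'
        leaf 'E' → 'E'
      → '(X,E)'
      leaf 'Z' → 'Z'
    → '((X,E),Z)'
  → '(Y,((X,E),Z))'
→ '(P,(H,(C,V,B),D,U),(Y,((X,E),Z)))'
Final: (P,(H,(C,V,B),D,U),(Y,((X,E),Z)));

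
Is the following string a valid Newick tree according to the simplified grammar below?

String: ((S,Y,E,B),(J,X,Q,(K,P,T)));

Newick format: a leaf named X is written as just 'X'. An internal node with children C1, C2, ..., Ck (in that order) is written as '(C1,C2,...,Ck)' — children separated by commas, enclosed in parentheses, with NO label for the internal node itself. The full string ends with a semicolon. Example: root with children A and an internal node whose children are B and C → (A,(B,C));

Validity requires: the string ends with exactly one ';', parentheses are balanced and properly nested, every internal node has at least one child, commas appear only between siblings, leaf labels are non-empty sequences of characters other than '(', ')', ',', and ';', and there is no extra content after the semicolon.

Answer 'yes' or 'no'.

Input: ((S,Y,E,B),(J,X,Q,(K,P,T)));
Paren balance: 4 '(' vs 4 ')' OK
Ends with single ';': True
Full parse: OK
Valid: True

Answer: yes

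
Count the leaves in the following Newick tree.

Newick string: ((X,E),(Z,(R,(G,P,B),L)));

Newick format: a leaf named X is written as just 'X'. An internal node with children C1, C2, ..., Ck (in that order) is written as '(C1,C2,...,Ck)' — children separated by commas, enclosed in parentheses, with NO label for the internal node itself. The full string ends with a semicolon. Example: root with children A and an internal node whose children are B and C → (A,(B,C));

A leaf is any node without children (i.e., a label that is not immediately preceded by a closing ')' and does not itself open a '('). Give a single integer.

Answer: 8

Derivation:
Newick: ((X,E),(Z,(R,(G,P,B),L)));
Scan left-to-right; a leaf is any maximal label run not followed by '(':
  pos 2: leaf 'X' → count = 1
  pos 4: leaf 'E' → count = 2
  pos 8: leaf 'Z' → count = 3
  pos 11: leaf 'R' → count = 4
  pos 14: leaf 'G' → count = 5
  pos 16: leaf 'P' → count = 6
  pos 18: leaf 'B' → count = 7
  pos 21: leaf 'L' → count = 8
Total leaves: 8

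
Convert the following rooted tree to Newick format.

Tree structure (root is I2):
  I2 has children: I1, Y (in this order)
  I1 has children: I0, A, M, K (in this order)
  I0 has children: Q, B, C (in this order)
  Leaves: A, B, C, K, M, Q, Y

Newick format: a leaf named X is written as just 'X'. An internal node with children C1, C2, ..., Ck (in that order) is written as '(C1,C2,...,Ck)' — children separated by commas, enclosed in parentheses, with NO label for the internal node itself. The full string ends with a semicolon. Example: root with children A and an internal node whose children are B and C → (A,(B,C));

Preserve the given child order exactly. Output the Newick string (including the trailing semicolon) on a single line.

internal I2 with children ['I1', 'Y']
  internal I1 with children ['I0', 'A', 'M', 'K']
    internal I0 with children ['Q', 'B', 'C']
      leaf 'Q' → 'Q'
      leaf 'B' → 'B'
      leaf 'C' → 'C'
    → '(Q,B,C)'
    leaf 'A' → 'A'
    leaf 'M' → 'M'
    leaf 'K' → 'K'
  → '((Q,B,C),A,M,K)'
  leaf 'Y' → 'Y'
→ '(((Q,B,C),A,M,K),Y)'
Final: (((Q,B,C),A,M,K),Y);

Answer: (((Q,B,C),A,M,K),Y);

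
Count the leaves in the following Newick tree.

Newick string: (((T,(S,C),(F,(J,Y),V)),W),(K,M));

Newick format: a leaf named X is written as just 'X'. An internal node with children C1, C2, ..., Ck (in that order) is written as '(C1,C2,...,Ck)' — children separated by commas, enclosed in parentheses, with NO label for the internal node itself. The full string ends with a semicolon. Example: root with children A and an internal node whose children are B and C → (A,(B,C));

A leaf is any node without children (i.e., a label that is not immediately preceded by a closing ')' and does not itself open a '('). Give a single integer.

Newick: (((T,(S,C),(F,(J,Y),V)),W),(K,M));
Scan left-to-right; a leaf is any maximal label run not followed by '(':
  pos 3: leaf 'T' → count = 1
  pos 6: leaf 'S' → count = 2
  pos 8: leaf 'C' → count = 3
  pos 12: leaf 'F' → count = 4
  pos 15: leaf 'J' → count = 5
  pos 17: leaf 'Y' → count = 6
  pos 20: leaf 'V' → count = 7
  pos 24: leaf 'W' → count = 8
  pos 28: leaf 'K' → count = 9
  pos 30: leaf 'M' → count = 10
Total leaves: 10

Answer: 10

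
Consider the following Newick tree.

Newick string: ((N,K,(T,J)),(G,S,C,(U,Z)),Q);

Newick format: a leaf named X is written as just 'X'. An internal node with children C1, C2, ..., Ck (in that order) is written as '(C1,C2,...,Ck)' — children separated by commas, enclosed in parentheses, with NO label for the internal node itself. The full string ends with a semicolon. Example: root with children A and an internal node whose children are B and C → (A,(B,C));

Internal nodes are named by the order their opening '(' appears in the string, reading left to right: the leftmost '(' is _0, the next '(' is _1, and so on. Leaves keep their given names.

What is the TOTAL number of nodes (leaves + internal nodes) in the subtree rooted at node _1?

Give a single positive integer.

Newick: ((N,K,(T,J)),(G,S,C,(U,Z)),Q);
Locate _1: it is the '(' at position 1 (the 2nd '(' reading left to right).
Query: subtree rooted at _1
_1: subtree_size = 1 + 5
  N: subtree_size = 1 + 0
  K: subtree_size = 1 + 0
  _2: subtree_size = 1 + 2
    T: subtree_size = 1 + 0
    J: subtree_size = 1 + 0
Total subtree size of _1: 6

Answer: 6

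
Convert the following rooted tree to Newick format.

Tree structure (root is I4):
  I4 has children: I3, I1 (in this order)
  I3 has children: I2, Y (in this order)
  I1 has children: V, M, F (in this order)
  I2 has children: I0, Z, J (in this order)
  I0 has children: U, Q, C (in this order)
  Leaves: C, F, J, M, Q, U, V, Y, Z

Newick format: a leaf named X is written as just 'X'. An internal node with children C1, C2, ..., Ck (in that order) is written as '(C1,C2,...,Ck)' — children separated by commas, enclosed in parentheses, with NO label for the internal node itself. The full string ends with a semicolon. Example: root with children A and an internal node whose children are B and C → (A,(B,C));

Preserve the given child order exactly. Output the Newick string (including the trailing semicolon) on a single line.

Answer: ((((U,Q,C),Z,J),Y),(V,M,F));

Derivation:
internal I4 with children ['I3', 'I1']
  internal I3 with children ['I2', 'Y']
    internal I2 with children ['I0', 'Z', 'J']
      internal I0 with children ['U', 'Q', 'C']
        leaf 'U' → 'U'
        leaf 'Q' → 'Q'
        leaf 'C' → 'C'
      → '(U,Q,C)'
      leaf 'Z' → 'Z'
      leaf 'J' → 'J'
    → '((U,Q,C),Z,J)'
    leaf 'Y' → 'Y'
  → '(((U,Q,C),Z,J),Y)'
  internal I1 with children ['V', 'M', 'F']
    leaf 'V' → 'V'
    leaf 'M' → 'M'
    leaf 'F' → 'F'
  → '(V,M,F)'
→ '((((U,Q,C),Z,J),Y),(V,M,F))'
Final: ((((U,Q,C),Z,J),Y),(V,M,F));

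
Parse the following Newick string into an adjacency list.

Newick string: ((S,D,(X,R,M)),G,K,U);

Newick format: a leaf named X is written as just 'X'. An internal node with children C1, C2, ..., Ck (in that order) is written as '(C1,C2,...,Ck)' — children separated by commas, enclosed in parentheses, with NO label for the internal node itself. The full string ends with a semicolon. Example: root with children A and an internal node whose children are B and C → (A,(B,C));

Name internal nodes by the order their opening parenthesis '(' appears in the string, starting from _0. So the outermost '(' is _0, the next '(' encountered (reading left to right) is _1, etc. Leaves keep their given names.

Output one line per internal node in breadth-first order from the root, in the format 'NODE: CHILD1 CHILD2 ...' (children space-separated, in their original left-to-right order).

Answer: _0: _1 G K U
_1: S D _2
_2: X R M

Derivation:
Input: ((S,D,(X,R,M)),G,K,U);
Scanning left-to-right, naming '(' by encounter order:
  pos 0: '(' -> open internal node _0 (depth 1)
  pos 1: '(' -> open internal node _1 (depth 2)
  pos 6: '(' -> open internal node _2 (depth 3)
  pos 12: ')' -> close internal node _2 (now at depth 2)
  pos 13: ')' -> close internal node _1 (now at depth 1)
  pos 20: ')' -> close internal node _0 (now at depth 0)
Total internal nodes: 3
BFS adjacency from root:
  _0: _1 G K U
  _1: S D _2
  _2: X R M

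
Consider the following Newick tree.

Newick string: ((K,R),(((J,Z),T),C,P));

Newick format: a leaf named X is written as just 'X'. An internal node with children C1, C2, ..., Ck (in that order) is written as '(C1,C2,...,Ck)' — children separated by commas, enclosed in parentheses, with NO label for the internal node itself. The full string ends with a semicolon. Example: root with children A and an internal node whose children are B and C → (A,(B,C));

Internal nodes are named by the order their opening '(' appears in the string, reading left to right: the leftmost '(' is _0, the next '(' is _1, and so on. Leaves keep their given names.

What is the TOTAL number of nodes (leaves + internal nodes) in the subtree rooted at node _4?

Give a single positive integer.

Answer: 3

Derivation:
Newick: ((K,R),(((J,Z),T),C,P));
Locate _4: it is the '(' at position 9 (the 5th '(' reading left to right).
Query: subtree rooted at _4
_4: subtree_size = 1 + 2
  J: subtree_size = 1 + 0
  Z: subtree_size = 1 + 0
Total subtree size of _4: 3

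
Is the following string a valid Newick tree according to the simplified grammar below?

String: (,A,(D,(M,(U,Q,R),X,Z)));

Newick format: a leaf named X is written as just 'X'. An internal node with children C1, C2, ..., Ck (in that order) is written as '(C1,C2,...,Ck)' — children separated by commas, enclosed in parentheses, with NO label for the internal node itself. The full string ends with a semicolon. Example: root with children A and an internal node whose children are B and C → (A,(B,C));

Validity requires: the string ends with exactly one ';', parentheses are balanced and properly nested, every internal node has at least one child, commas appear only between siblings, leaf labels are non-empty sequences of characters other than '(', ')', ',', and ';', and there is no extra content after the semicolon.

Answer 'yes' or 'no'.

Answer: no

Derivation:
Input: (,A,(D,(M,(U,Q,R),X,Z)));
Paren balance: 4 '(' vs 4 ')' OK
Ends with single ';': True
Full parse: FAILS (empty leaf label at pos 1)
Valid: False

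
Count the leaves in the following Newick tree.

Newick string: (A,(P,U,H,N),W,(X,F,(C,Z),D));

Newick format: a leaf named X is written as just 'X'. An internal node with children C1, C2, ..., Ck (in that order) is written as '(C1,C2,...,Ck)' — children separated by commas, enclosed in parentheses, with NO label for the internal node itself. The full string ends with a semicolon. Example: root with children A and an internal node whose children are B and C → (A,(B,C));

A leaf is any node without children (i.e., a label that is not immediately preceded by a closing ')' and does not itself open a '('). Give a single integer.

Newick: (A,(P,U,H,N),W,(X,F,(C,Z),D));
Scan left-to-right; a leaf is any maximal label run not followed by '(':
  pos 1: leaf 'A' → count = 1
  pos 4: leaf 'P' → count = 2
  pos 6: leaf 'U' → count = 3
  pos 8: leaf 'H' → count = 4
  pos 10: leaf 'N' → count = 5
  pos 13: leaf 'W' → count = 6
  pos 16: leaf 'X' → count = 7
  pos 18: leaf 'F' → count = 8
  pos 21: leaf 'C' → count = 9
  pos 23: leaf 'Z' → count = 10
  pos 26: leaf 'D' → count = 11
Total leaves: 11

Answer: 11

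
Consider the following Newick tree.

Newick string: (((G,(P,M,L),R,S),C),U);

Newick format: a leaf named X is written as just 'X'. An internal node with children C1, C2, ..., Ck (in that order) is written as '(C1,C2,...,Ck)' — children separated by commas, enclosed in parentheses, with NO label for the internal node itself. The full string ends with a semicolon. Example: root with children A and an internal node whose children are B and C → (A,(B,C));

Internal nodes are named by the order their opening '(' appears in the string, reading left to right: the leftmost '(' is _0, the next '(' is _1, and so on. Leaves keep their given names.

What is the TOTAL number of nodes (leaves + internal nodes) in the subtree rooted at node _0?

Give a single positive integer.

Answer: 12

Derivation:
Newick: (((G,(P,M,L),R,S),C),U);
Locate _0: it is the '(' at position 0 (the 1st '(' reading left to right).
Query: subtree rooted at _0
_0: subtree_size = 1 + 11
  _1: subtree_size = 1 + 9
    _2: subtree_size = 1 + 7
      G: subtree_size = 1 + 0
      _3: subtree_size = 1 + 3
        P: subtree_size = 1 + 0
        M: subtree_size = 1 + 0
        L: subtree_size = 1 + 0
      R: subtree_size = 1 + 0
      S: subtree_size = 1 + 0
    C: subtree_size = 1 + 0
  U: subtree_size = 1 + 0
Total subtree size of _0: 12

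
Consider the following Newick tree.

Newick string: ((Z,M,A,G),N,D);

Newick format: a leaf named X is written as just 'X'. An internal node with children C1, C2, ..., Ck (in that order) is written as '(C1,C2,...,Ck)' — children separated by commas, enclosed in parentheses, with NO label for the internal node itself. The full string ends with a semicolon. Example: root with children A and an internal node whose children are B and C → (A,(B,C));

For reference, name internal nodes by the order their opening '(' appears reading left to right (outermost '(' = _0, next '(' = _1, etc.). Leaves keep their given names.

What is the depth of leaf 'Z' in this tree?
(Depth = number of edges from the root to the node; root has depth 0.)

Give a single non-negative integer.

Newick: ((Z,M,A,G),N,D);
Naming internals by '(' encounter order: outermost '(' = _0, next = _1, ...
Query node: Z
Path from root: _0 -> _1 -> Z
Depth of Z: 2 (number of edges from root)

Answer: 2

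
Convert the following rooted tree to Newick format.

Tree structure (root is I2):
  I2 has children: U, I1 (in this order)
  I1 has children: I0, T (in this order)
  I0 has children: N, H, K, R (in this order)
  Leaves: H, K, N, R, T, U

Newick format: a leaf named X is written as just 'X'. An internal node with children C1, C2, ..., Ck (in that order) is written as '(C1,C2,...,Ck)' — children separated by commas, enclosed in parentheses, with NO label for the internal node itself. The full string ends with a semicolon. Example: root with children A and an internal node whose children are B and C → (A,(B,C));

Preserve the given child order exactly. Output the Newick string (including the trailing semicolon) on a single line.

Answer: (U,((N,H,K,R),T));

Derivation:
internal I2 with children ['U', 'I1']
  leaf 'U' → 'U'
  internal I1 with children ['I0', 'T']
    internal I0 with children ['N', 'H', 'K', 'R']
      leaf 'N' → 'N'
      leaf 'H' → 'H'
      leaf 'K' → 'K'
      leaf 'R' → 'R'
    → '(N,H,K,R)'
    leaf 'T' → 'T'
  → '((N,H,K,R),T)'
→ '(U,((N,H,K,R),T))'
Final: (U,((N,H,K,R),T));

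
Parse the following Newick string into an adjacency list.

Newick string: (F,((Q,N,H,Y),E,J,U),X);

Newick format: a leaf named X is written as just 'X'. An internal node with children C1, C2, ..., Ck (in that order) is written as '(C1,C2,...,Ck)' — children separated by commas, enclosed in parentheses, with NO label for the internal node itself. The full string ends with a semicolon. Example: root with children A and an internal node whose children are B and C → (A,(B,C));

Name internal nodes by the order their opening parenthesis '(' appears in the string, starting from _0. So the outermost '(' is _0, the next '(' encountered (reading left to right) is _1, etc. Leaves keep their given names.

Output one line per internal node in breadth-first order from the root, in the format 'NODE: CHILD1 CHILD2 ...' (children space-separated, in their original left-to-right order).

Answer: _0: F _1 X
_1: _2 E J U
_2: Q N H Y

Derivation:
Input: (F,((Q,N,H,Y),E,J,U),X);
Scanning left-to-right, naming '(' by encounter order:
  pos 0: '(' -> open internal node _0 (depth 1)
  pos 3: '(' -> open internal node _1 (depth 2)
  pos 4: '(' -> open internal node _2 (depth 3)
  pos 12: ')' -> close internal node _2 (now at depth 2)
  pos 19: ')' -> close internal node _1 (now at depth 1)
  pos 22: ')' -> close internal node _0 (now at depth 0)
Total internal nodes: 3
BFS adjacency from root:
  _0: F _1 X
  _1: _2 E J U
  _2: Q N H Y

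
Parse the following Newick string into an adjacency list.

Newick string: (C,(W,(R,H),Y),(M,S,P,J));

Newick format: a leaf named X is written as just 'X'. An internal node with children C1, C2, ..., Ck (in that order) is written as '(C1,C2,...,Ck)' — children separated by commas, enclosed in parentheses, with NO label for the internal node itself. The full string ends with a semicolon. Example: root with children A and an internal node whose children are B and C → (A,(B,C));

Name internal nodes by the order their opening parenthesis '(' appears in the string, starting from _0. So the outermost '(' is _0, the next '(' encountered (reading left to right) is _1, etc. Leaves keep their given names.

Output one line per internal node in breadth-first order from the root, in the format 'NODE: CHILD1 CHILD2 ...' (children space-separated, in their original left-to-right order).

Input: (C,(W,(R,H),Y),(M,S,P,J));
Scanning left-to-right, naming '(' by encounter order:
  pos 0: '(' -> open internal node _0 (depth 1)
  pos 3: '(' -> open internal node _1 (depth 2)
  pos 6: '(' -> open internal node _2 (depth 3)
  pos 10: ')' -> close internal node _2 (now at depth 2)
  pos 13: ')' -> close internal node _1 (now at depth 1)
  pos 15: '(' -> open internal node _3 (depth 2)
  pos 23: ')' -> close internal node _3 (now at depth 1)
  pos 24: ')' -> close internal node _0 (now at depth 0)
Total internal nodes: 4
BFS adjacency from root:
  _0: C _1 _3
  _1: W _2 Y
  _3: M S P J
  _2: R H

Answer: _0: C _1 _3
_1: W _2 Y
_3: M S P J
_2: R H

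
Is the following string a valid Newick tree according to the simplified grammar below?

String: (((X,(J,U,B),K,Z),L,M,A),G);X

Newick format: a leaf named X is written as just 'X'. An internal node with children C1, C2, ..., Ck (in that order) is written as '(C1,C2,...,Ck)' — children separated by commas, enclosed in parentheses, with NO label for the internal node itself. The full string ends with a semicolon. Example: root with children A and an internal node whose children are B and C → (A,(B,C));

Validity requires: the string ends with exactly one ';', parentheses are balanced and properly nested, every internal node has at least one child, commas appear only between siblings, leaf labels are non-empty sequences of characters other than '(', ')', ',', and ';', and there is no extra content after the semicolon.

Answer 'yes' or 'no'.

Input: (((X,(J,U,B),K,Z),L,M,A),G);X
Paren balance: 4 '(' vs 4 ')' OK
Ends with single ';': False
Full parse: FAILS (must end with ;)
Valid: False

Answer: no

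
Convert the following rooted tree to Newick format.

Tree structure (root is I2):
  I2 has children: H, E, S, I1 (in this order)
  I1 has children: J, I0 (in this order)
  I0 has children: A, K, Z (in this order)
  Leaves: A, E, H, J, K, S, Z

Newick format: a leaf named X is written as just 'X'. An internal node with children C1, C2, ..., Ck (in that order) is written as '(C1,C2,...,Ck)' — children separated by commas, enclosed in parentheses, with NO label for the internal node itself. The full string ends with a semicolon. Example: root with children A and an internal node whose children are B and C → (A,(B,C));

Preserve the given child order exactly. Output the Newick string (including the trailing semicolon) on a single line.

Answer: (H,E,S,(J,(A,K,Z)));

Derivation:
internal I2 with children ['H', 'E', 'S', 'I1']
  leaf 'H' → 'H'
  leaf 'E' → 'E'
  leaf 'S' → 'S'
  internal I1 with children ['J', 'I0']
    leaf 'J' → 'J'
    internal I0 with children ['A', 'K', 'Z']
      leaf 'A' → 'A'
      leaf 'K' → 'K'
      leaf 'Z' → 'Z'
    → '(A,K,Z)'
  → '(J,(A,K,Z))'
→ '(H,E,S,(J,(A,K,Z)))'
Final: (H,E,S,(J,(A,K,Z)));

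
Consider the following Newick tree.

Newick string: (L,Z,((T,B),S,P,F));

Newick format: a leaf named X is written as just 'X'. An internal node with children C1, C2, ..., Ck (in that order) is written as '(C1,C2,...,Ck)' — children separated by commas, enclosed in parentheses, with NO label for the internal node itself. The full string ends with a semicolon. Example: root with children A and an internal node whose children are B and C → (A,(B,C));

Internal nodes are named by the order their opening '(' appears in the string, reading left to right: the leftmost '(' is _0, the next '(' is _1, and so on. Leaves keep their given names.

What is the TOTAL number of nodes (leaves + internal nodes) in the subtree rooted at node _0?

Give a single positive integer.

Answer: 10

Derivation:
Newick: (L,Z,((T,B),S,P,F));
Locate _0: it is the '(' at position 0 (the 1st '(' reading left to right).
Query: subtree rooted at _0
_0: subtree_size = 1 + 9
  L: subtree_size = 1 + 0
  Z: subtree_size = 1 + 0
  _1: subtree_size = 1 + 6
    _2: subtree_size = 1 + 2
      T: subtree_size = 1 + 0
      B: subtree_size = 1 + 0
    S: subtree_size = 1 + 0
    P: subtree_size = 1 + 0
    F: subtree_size = 1 + 0
Total subtree size of _0: 10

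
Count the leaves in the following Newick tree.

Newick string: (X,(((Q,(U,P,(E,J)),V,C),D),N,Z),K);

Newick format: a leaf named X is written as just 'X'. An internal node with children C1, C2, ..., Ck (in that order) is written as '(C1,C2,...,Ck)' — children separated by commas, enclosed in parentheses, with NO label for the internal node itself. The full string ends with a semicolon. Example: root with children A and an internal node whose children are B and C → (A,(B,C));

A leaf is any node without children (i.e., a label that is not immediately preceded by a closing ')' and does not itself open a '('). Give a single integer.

Newick: (X,(((Q,(U,P,(E,J)),V,C),D),N,Z),K);
Scan left-to-right; a leaf is any maximal label run not followed by '(':
  pos 1: leaf 'X' → count = 1
  pos 6: leaf 'Q' → count = 2
  pos 9: leaf 'U' → count = 3
  pos 11: leaf 'P' → count = 4
  pos 14: leaf 'E' → count = 5
  pos 16: leaf 'J' → count = 6
  pos 20: leaf 'V' → count = 7
  pos 22: leaf 'C' → count = 8
  pos 25: leaf 'D' → count = 9
  pos 28: leaf 'N' → count = 10
  pos 30: leaf 'Z' → count = 11
  pos 33: leaf 'K' → count = 12
Total leaves: 12

Answer: 12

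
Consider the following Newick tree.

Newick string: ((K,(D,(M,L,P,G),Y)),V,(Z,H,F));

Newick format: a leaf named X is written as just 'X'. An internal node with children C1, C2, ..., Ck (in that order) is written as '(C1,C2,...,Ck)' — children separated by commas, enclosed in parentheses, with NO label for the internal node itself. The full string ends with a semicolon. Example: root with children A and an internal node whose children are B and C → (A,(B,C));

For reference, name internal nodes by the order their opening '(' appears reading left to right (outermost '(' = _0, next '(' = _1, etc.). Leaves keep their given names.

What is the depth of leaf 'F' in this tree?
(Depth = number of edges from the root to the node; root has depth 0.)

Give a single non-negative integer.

Newick: ((K,(D,(M,L,P,G),Y)),V,(Z,H,F));
Naming internals by '(' encounter order: outermost '(' = _0, next = _1, ...
Query node: F
Path from root: _0 -> _4 -> F
Depth of F: 2 (number of edges from root)

Answer: 2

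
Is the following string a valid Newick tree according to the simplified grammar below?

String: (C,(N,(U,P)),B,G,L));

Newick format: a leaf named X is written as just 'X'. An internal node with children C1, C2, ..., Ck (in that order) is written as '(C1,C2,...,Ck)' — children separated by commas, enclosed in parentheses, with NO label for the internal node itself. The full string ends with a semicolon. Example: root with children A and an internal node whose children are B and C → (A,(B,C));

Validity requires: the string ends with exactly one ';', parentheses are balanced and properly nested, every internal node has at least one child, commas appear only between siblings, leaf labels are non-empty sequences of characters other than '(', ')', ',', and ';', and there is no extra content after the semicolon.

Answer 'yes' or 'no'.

Answer: no

Derivation:
Input: (C,(N,(U,P)),B,G,L));
Paren balance: 3 '(' vs 4 ')' MISMATCH
Ends with single ';': True
Full parse: FAILS (extra content after tree at pos 19)
Valid: False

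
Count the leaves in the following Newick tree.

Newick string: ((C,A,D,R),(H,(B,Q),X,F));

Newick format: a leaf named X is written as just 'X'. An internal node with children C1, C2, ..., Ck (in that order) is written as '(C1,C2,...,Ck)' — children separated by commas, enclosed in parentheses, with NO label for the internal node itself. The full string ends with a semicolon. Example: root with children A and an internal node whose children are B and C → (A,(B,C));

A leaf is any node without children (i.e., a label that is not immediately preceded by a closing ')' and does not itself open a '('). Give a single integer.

Newick: ((C,A,D,R),(H,(B,Q),X,F));
Scan left-to-right; a leaf is any maximal label run not followed by '(':
  pos 2: leaf 'C' → count = 1
  pos 4: leaf 'A' → count = 2
  pos 6: leaf 'D' → count = 3
  pos 8: leaf 'R' → count = 4
  pos 12: leaf 'H' → count = 5
  pos 15: leaf 'B' → count = 6
  pos 17: leaf 'Q' → count = 7
  pos 20: leaf 'X' → count = 8
  pos 22: leaf 'F' → count = 9
Total leaves: 9

Answer: 9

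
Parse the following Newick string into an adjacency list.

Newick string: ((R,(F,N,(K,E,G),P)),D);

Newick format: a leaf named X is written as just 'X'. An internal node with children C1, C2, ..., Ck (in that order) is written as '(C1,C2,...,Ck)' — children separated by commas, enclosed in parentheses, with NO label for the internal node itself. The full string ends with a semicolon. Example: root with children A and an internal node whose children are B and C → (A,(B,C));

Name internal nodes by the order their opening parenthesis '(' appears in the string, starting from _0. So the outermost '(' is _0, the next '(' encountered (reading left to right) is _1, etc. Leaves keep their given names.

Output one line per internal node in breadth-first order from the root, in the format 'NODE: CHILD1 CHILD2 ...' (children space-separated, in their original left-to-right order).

Answer: _0: _1 D
_1: R _2
_2: F N _3 P
_3: K E G

Derivation:
Input: ((R,(F,N,(K,E,G),P)),D);
Scanning left-to-right, naming '(' by encounter order:
  pos 0: '(' -> open internal node _0 (depth 1)
  pos 1: '(' -> open internal node _1 (depth 2)
  pos 4: '(' -> open internal node _2 (depth 3)
  pos 9: '(' -> open internal node _3 (depth 4)
  pos 15: ')' -> close internal node _3 (now at depth 3)
  pos 18: ')' -> close internal node _2 (now at depth 2)
  pos 19: ')' -> close internal node _1 (now at depth 1)
  pos 22: ')' -> close internal node _0 (now at depth 0)
Total internal nodes: 4
BFS adjacency from root:
  _0: _1 D
  _1: R _2
  _2: F N _3 P
  _3: K E G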